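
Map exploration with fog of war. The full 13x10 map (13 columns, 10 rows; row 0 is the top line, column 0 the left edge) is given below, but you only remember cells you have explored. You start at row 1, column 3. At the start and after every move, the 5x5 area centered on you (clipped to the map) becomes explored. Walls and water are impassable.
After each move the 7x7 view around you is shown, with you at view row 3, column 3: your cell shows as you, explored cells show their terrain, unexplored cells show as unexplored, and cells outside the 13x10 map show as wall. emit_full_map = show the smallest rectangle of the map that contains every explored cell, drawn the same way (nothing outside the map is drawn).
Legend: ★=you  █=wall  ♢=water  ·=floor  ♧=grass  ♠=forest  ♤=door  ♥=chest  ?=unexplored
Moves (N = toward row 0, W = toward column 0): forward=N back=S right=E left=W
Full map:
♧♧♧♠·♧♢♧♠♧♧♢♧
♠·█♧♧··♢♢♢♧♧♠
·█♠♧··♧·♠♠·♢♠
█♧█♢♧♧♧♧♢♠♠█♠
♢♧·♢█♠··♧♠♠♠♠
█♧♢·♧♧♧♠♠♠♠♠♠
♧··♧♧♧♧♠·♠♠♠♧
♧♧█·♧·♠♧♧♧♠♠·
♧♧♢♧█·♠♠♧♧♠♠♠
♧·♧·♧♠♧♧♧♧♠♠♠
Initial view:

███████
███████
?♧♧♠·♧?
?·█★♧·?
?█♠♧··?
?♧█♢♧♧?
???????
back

███████
?♧♧♠·♧?
?·█♧♧·?
?█♠★··?
?♧█♢♧♧?
?♧·♢█♠?
???????

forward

███████
███████
?♧♧♠·♧?
?·█★♧·?
?█♠♧··?
?♧█♢♧♧?
?♧·♢█♠?

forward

███████
███████
███████
?♧♧★·♧?
?·█♧♧·?
?█♠♧··?
?♧█♢♧♧?

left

███████
███████
███████
█♧♧★♠·♧
█♠·█♧♧·
█·█♠♧··
█?♧█♢♧♧

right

███████
███████
███████
♧♧♧★·♧?
♠·█♧♧·?
·█♠♧··?
?♧█♢♧♧?

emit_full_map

♧♧♧★·♧
♠·█♧♧·
·█♠♧··
?♧█♢♧♧
?♧·♢█♠

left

███████
███████
███████
█♧♧★♠·♧
█♠·█♧♧·
█·█♠♧··
█?♧█♢♧♧

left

███████
███████
███████
██♧★♧♠·
██♠·█♧♧
██·█♠♧·
██?♧█♢♧

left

███████
███████
███████
███★♧♧♠
███♠·█♧
███·█♠♧
███?♧█♢

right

███████
███████
███████
██♧★♧♠·
██♠·█♧♧
██·█♠♧·
██?♧█♢♧

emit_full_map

♧★♧♠·♧
♠·█♧♧·
·█♠♧··
?♧█♢♧♧
?♧·♢█♠


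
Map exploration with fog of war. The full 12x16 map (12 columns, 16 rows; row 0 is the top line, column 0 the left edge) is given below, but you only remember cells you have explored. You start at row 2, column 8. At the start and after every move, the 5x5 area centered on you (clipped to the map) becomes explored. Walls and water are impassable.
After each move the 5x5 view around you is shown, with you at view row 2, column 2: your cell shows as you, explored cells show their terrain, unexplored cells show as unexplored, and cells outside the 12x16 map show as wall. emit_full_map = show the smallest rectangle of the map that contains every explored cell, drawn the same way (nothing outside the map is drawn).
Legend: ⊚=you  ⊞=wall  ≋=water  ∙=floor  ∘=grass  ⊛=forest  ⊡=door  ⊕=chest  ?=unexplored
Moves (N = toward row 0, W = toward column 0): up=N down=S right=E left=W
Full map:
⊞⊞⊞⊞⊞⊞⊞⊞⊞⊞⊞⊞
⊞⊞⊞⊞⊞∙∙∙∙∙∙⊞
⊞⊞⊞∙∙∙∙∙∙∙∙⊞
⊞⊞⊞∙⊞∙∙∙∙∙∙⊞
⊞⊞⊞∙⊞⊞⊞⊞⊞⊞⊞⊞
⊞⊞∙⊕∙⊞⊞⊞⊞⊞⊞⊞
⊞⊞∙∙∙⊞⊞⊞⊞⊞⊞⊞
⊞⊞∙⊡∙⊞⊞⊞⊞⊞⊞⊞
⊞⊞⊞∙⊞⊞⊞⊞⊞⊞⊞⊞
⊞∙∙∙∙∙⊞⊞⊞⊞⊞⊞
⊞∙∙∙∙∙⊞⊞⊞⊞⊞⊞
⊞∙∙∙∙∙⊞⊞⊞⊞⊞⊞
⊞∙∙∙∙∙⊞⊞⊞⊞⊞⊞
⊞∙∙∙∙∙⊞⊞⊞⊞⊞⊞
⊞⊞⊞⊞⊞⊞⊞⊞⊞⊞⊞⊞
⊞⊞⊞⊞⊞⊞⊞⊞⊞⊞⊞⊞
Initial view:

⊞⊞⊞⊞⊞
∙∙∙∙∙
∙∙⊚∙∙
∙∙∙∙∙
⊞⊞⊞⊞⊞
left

⊞⊞⊞⊞⊞
∙∙∙∙∙
∙∙⊚∙∙
∙∙∙∙∙
⊞⊞⊞⊞⊞

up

⊞⊞⊞⊞⊞
⊞⊞⊞⊞⊞
∙∙⊚∙∙
∙∙∙∙∙
∙∙∙∙∙

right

⊞⊞⊞⊞⊞
⊞⊞⊞⊞⊞
∙∙⊚∙∙
∙∙∙∙∙
∙∙∙∙∙


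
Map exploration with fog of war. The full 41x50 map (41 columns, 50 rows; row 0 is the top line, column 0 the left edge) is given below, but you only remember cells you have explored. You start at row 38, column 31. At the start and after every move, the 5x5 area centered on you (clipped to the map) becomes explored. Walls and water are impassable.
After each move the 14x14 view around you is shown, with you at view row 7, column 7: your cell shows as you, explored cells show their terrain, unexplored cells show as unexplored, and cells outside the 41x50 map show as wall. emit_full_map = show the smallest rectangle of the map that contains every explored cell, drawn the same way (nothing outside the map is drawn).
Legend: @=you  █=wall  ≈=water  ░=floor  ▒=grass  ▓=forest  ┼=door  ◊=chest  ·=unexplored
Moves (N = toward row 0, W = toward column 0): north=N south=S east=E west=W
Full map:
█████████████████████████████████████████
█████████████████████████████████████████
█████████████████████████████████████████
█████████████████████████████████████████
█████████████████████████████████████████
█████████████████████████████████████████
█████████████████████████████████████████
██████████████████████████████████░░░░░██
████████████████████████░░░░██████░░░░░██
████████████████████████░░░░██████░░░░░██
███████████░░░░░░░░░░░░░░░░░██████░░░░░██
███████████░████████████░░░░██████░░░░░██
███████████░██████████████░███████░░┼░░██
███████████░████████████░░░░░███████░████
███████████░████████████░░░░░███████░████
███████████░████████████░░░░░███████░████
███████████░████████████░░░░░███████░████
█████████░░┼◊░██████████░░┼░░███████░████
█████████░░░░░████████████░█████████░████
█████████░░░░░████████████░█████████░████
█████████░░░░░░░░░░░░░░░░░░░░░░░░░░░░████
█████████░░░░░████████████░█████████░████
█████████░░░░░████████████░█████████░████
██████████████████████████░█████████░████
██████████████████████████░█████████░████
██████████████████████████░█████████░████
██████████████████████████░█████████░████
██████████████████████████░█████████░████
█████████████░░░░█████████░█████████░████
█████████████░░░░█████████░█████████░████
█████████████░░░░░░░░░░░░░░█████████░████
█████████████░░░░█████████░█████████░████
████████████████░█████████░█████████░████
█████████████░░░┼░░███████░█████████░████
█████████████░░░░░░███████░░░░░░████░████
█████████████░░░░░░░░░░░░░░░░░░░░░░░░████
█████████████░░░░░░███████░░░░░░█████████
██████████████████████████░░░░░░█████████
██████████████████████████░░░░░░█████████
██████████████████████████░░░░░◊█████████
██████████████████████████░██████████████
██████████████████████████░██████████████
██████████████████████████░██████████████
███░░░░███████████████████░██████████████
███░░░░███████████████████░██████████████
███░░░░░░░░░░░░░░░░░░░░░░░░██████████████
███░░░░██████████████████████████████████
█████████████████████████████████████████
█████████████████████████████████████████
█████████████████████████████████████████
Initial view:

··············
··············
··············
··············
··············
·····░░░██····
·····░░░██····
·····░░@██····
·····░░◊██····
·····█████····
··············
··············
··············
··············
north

··············
··············
··············
··············
··············
·····░░░░░····
·····░░░██····
·····░░@██····
·····░░░██····
·····░░◊██····
·····█████····
··············
··············
··············

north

··············
··············
··············
··············
··············
·····░░░██····
·····░░░░░····
·····░░@██····
·····░░░██····
·····░░░██····
·····░░◊██····
·····█████····
··············
··············

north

··············
··············
··············
··············
··············
·····█████····
·····░░░██····
·····░░@░░····
·····░░░██····
·····░░░██····
·····░░░██····
·····░░◊██····
·····█████····
··············

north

··············
··············
··············
··············
··············
·····█████····
·····█████····
·····░░@██····
·····░░░░░····
·····░░░██····
·····░░░██····
·····░░░██····
·····░░◊██····
·····█████····

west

··············
··············
··············
··············
··············
·····██████···
·····██████···
·····░░@░██···
·····░░░░░░···
·····░░░░██···
······░░░██···
······░░░██···
······░░◊██···
······█████···

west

··············
··············
··············
··············
··············
·····███████··
·····███████··
·····░░@░░██··
·····░░░░░░░··
·····░░░░░██··
·······░░░██··
·······░░░██··
·······░░◊██··
·······█████··

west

··············
··············
··············
··············
··············
·····░███████·
·····░███████·
·····░░@░░░██·
·····░░░░░░░░·
·····░░░░░░██·
········░░░██·
········░░░██·
········░░◊██·
········█████·

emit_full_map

░███████
░███████
░░@░░░██
░░░░░░░░
░░░░░░██
···░░░██
···░░░██
···░░◊██
···█████

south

··············
··············
··············
··············
·····░███████·
·····░███████·
·····░░░░░░██·
·····░░@░░░░░·
·····░░░░░░██·
·····░░░░░░██·
········░░░██·
········░░◊██·
········█████·
··············

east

··············
··············
··············
··············
····░███████··
····░███████··
····░░░░░░██··
····░░░@░░░░··
····░░░░░░██··
····░░░░░░██··
·······░░░██··
·······░░◊██··
·······█████··
··············

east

··············
··············
··············
··············
···░███████···
···░███████···
···░░░░░░██···
···░░░░@░░░···
···░░░░░░██···
···░░░░░░██···
······░░░██···
······░░◊██···
······█████···
··············

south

··············
··············
··············
···░███████···
···░███████···
···░░░░░░██···
···░░░░░░░░···
···░░░░@░██···
···░░░░░░██···
·····░░░░██···
······░░◊██···
······█████···
··············
··············

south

··············
··············
···░███████···
···░███████···
···░░░░░░██···
···░░░░░░░░···
···░░░░░░██···
···░░░░@░██···
·····░░░░██···
·····░░░◊██···
······█████···
··············
··············
··············

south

··············
···░███████···
···░███████···
···░░░░░░██···
···░░░░░░░░···
···░░░░░░██···
···░░░░░░██···
·····░░@░██···
·····░░░◊██···
·····██████···
··············
··············
··············
··············

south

···░███████···
···░███████···
···░░░░░░██···
···░░░░░░░░···
···░░░░░░██···
···░░░░░░██···
·····░░░░██···
·····░░@◊██···
·····██████···
·····█████····
··············
··············
··············
··············

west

····░███████··
····░███████··
····░░░░░░██··
····░░░░░░░░··
····░░░░░░██··
····░░░░░░██··
·····░░░░░██··
·····░░@░◊██··
·····███████··
·····██████···
··············
··············
··············
··············

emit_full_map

░███████
░███████
░░░░░░██
░░░░░░░░
░░░░░░██
░░░░░░██
·░░░░░██
·░░@░◊██
·███████
·██████·


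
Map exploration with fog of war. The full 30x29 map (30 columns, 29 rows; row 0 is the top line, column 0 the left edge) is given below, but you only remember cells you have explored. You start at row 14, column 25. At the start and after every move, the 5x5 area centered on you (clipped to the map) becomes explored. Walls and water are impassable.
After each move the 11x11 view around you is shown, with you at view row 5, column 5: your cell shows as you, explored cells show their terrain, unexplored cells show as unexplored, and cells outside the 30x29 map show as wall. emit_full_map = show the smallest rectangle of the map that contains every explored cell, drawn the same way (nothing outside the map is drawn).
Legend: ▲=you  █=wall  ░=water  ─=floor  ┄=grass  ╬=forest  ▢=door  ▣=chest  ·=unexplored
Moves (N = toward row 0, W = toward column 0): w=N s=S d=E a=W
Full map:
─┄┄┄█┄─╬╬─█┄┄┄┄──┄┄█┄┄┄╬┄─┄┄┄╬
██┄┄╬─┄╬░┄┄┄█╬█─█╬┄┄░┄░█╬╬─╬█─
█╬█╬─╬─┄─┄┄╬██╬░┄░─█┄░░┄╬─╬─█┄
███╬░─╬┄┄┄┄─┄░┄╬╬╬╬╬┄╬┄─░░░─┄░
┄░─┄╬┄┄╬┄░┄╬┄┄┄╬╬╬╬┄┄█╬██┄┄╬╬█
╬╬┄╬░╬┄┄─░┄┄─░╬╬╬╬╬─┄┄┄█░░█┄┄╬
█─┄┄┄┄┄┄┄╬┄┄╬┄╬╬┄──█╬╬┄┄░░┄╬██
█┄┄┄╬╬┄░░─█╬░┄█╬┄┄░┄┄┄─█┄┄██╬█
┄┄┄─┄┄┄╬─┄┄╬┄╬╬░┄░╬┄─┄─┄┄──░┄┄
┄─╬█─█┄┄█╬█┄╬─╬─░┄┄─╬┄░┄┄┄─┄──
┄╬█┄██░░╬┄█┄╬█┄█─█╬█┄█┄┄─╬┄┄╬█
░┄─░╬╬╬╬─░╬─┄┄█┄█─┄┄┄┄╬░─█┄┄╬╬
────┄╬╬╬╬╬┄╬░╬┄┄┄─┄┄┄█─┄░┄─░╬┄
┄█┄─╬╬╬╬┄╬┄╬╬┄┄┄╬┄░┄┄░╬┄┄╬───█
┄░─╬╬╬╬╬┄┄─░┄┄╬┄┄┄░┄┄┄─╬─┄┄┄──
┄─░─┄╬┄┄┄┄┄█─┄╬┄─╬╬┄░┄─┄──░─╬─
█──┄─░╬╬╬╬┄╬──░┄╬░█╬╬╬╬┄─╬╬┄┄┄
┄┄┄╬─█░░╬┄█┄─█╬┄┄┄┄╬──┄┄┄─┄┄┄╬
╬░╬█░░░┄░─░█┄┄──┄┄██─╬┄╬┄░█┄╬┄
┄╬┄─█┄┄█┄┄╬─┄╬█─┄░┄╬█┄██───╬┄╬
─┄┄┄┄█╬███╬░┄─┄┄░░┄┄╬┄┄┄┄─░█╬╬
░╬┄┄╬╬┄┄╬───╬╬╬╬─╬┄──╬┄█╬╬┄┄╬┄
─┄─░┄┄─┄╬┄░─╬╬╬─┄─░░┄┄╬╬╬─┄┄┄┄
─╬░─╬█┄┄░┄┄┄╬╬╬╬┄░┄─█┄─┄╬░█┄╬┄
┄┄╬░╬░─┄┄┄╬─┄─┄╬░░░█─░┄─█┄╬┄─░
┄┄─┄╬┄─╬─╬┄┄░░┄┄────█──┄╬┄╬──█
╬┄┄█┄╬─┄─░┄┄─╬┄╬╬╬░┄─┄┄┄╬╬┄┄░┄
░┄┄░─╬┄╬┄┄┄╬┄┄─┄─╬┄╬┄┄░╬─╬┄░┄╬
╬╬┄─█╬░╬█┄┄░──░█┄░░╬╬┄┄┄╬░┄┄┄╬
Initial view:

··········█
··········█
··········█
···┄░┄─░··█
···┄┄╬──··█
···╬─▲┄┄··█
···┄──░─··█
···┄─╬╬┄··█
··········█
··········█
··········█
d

·········██
·········██
·········██
··┄░┄─░╬·██
··┄┄╬───·██
··╬─┄▲┄─·██
··┄──░─╬·██
··┄─╬╬┄┄·██
·········██
·········██
·········██

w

·········██
·········██
·········██
···─█┄┄╬·██
··┄░┄─░╬·██
··┄┄╬▲──·██
··╬─┄┄┄─·██
··┄──░─╬·██
··┄─╬╬┄┄·██
·········██
·········██

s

·········██
·········██
···─█┄┄╬·██
··┄░┄─░╬·██
··┄┄╬───·██
··╬─┄▲┄─·██
··┄──░─╬·██
··┄─╬╬┄┄·██
·········██
·········██
·········██

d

········███
········███
··─█┄┄╬·███
·┄░┄─░╬┄███
·┄┄╬───████
·╬─┄┄▲──███
·┄──░─╬─███
·┄─╬╬┄┄┄███
········███
········███
········███

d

·······████
·······████
·─█┄┄╬·████
┄░┄─░╬┄████
┄┄╬───█████
╬─┄┄┄▲─████
┄──░─╬─████
┄─╬╬┄┄┄████
·······████
·······████
·······████

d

······█████
······█████
─█┄┄╬·█████
░┄─░╬┄█████
┄╬───██████
─┄┄┄─▲█████
──░─╬─█████
─╬╬┄┄┄█████
······█████
······█████
······█████

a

·······████
·······████
·─█┄┄╬·████
┄░┄─░╬┄████
┄┄╬───█████
╬─┄┄┄▲─████
┄──░─╬─████
┄─╬╬┄┄┄████
·······████
·······████
·······████

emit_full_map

·─█┄┄╬·
┄░┄─░╬┄
┄┄╬───█
╬─┄┄┄▲─
┄──░─╬─
┄─╬╬┄┄┄

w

·······████
·······████
·······████
·─█┄┄╬╬████
┄░┄─░╬┄████
┄┄╬──▲█████
╬─┄┄┄──████
┄──░─╬─████
┄─╬╬┄┄┄████
·······████
·······████

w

·······████
·······████
·······████
···┄┄╬█████
·─█┄┄╬╬████
┄░┄─░▲┄████
┄┄╬───█████
╬─┄┄┄──████
┄──░─╬─████
┄─╬╬┄┄┄████
·······████

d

······█████
······█████
······█████
··┄┄╬██████
─█┄┄╬╬█████
░┄─░╬▲█████
┄╬───██████
─┄┄┄──█████
──░─╬─█████
─╬╬┄┄┄█████
······█████

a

·······████
·······████
·······████
···┄┄╬█████
·─█┄┄╬╬████
┄░┄─░▲┄████
┄┄╬───█████
╬─┄┄┄──████
┄──░─╬─████
┄─╬╬┄┄┄████
·······████

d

······█████
······█████
······█████
··┄┄╬██████
─█┄┄╬╬█████
░┄─░╬▲█████
┄╬───██████
─┄┄┄──█████
──░─╬─█████
─╬╬┄┄┄█████
······█████

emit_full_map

···┄┄╬█
·─█┄┄╬╬
┄░┄─░╬▲
┄┄╬───█
╬─┄┄┄──
┄──░─╬─
┄─╬╬┄┄┄


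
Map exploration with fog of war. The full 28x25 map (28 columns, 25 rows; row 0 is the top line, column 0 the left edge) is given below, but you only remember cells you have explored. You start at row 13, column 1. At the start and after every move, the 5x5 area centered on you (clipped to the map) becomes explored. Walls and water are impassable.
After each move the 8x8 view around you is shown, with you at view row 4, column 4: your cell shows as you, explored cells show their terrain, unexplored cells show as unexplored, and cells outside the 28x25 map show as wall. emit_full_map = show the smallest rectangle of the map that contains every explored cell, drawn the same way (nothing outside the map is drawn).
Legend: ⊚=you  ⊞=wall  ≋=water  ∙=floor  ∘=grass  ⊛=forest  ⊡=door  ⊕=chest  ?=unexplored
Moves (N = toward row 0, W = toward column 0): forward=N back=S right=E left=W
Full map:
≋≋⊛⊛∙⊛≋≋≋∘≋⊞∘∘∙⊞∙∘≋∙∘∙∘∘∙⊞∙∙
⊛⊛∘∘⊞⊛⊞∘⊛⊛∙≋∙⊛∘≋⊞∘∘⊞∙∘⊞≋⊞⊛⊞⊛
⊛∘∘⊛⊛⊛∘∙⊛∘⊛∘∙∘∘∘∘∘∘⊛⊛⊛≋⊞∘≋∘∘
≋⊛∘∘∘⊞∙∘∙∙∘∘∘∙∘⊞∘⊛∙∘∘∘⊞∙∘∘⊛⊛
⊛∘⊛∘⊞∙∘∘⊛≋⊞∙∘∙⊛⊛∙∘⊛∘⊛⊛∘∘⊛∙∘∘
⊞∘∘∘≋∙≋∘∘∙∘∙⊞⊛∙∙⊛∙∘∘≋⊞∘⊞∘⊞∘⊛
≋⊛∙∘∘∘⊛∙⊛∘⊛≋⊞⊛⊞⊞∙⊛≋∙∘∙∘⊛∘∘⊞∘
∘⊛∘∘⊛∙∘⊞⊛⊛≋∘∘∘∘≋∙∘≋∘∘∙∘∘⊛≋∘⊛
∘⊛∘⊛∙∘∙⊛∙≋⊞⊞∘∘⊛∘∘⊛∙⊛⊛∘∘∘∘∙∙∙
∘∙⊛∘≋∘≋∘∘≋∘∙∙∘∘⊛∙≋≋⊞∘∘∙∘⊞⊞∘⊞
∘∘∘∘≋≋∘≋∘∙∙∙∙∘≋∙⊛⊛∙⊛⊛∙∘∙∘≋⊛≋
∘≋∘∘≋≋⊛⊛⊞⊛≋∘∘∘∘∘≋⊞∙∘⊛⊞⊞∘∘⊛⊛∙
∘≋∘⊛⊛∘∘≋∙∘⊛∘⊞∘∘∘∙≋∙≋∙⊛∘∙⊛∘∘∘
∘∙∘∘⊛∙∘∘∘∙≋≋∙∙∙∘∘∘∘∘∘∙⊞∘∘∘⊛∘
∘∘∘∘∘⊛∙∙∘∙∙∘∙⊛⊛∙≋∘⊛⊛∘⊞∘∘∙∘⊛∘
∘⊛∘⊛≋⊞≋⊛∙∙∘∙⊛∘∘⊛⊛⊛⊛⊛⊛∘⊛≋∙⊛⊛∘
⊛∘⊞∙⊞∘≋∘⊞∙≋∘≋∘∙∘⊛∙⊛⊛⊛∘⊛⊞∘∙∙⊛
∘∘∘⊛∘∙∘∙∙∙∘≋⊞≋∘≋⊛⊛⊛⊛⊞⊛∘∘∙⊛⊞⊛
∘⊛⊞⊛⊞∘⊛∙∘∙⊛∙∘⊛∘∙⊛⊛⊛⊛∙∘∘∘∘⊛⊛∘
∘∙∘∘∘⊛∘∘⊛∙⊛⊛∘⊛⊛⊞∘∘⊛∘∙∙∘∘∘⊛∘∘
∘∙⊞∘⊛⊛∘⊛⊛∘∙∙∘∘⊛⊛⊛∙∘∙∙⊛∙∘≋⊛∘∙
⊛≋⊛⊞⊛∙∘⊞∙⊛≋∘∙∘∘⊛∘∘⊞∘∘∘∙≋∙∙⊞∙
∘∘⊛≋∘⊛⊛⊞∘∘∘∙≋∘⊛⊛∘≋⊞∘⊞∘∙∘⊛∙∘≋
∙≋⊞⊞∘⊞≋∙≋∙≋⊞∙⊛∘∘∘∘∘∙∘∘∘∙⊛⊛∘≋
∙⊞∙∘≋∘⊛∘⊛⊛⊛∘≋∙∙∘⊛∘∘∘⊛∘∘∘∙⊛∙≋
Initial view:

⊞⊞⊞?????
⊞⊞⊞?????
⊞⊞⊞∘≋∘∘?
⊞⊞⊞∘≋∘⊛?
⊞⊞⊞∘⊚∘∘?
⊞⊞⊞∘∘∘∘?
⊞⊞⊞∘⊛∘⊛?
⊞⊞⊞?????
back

⊞⊞⊞?????
⊞⊞⊞∘≋∘∘?
⊞⊞⊞∘≋∘⊛?
⊞⊞⊞∘∙∘∘?
⊞⊞⊞∘⊚∘∘?
⊞⊞⊞∘⊛∘⊛?
⊞⊞⊞⊛∘⊞∙?
⊞⊞⊞?????

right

⊞⊞??????
⊞⊞∘≋∘∘??
⊞⊞∘≋∘⊛⊛?
⊞⊞∘∙∘∘⊛?
⊞⊞∘∘⊚∘∘?
⊞⊞∘⊛∘⊛≋?
⊞⊞⊛∘⊞∙⊞?
⊞⊞??????

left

⊞⊞⊞?????
⊞⊞⊞∘≋∘∘?
⊞⊞⊞∘≋∘⊛⊛
⊞⊞⊞∘∙∘∘⊛
⊞⊞⊞∘⊚∘∘∘
⊞⊞⊞∘⊛∘⊛≋
⊞⊞⊞⊛∘⊞∙⊞
⊞⊞⊞?????

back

⊞⊞⊞∘≋∘∘?
⊞⊞⊞∘≋∘⊛⊛
⊞⊞⊞∘∙∘∘⊛
⊞⊞⊞∘∘∘∘∘
⊞⊞⊞∘⊚∘⊛≋
⊞⊞⊞⊛∘⊞∙⊞
⊞⊞⊞∘∘∘⊛?
⊞⊞⊞?????

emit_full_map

∘≋∘∘?
∘≋∘⊛⊛
∘∙∘∘⊛
∘∘∘∘∘
∘⊚∘⊛≋
⊛∘⊞∙⊞
∘∘∘⊛?

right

⊞⊞∘≋∘∘??
⊞⊞∘≋∘⊛⊛?
⊞⊞∘∙∘∘⊛?
⊞⊞∘∘∘∘∘?
⊞⊞∘⊛⊚⊛≋?
⊞⊞⊛∘⊞∙⊞?
⊞⊞∘∘∘⊛∘?
⊞⊞??????

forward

⊞⊞??????
⊞⊞∘≋∘∘??
⊞⊞∘≋∘⊛⊛?
⊞⊞∘∙∘∘⊛?
⊞⊞∘∘⊚∘∘?
⊞⊞∘⊛∘⊛≋?
⊞⊞⊛∘⊞∙⊞?
⊞⊞∘∘∘⊛∘?

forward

⊞⊞??????
⊞⊞??????
⊞⊞∘≋∘∘≋?
⊞⊞∘≋∘⊛⊛?
⊞⊞∘∙⊚∘⊛?
⊞⊞∘∘∘∘∘?
⊞⊞∘⊛∘⊛≋?
⊞⊞⊛∘⊞∙⊞?

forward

⊞⊞??????
⊞⊞??????
⊞⊞∘∘∘∘≋?
⊞⊞∘≋∘∘≋?
⊞⊞∘≋⊚⊛⊛?
⊞⊞∘∙∘∘⊛?
⊞⊞∘∘∘∘∘?
⊞⊞∘⊛∘⊛≋?

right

⊞???????
⊞???????
⊞∘∘∘∘≋≋?
⊞∘≋∘∘≋≋?
⊞∘≋∘⊚⊛∘?
⊞∘∙∘∘⊛∙?
⊞∘∘∘∘∘⊛?
⊞∘⊛∘⊛≋??

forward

⊞???????
⊞???????
⊞?∙⊛∘≋∘?
⊞∘∘∘∘≋≋?
⊞∘≋∘⊚≋≋?
⊞∘≋∘⊛⊛∘?
⊞∘∙∘∘⊛∙?
⊞∘∘∘∘∘⊛?

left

⊞⊞??????
⊞⊞??????
⊞⊞∘∙⊛∘≋∘
⊞⊞∘∘∘∘≋≋
⊞⊞∘≋⊚∘≋≋
⊞⊞∘≋∘⊛⊛∘
⊞⊞∘∙∘∘⊛∙
⊞⊞∘∘∘∘∘⊛

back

⊞⊞??????
⊞⊞∘∙⊛∘≋∘
⊞⊞∘∘∘∘≋≋
⊞⊞∘≋∘∘≋≋
⊞⊞∘≋⊚⊛⊛∘
⊞⊞∘∙∘∘⊛∙
⊞⊞∘∘∘∘∘⊛
⊞⊞∘⊛∘⊛≋?

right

⊞???????
⊞∘∙⊛∘≋∘?
⊞∘∘∘∘≋≋?
⊞∘≋∘∘≋≋?
⊞∘≋∘⊚⊛∘?
⊞∘∙∘∘⊛∙?
⊞∘∘∘∘∘⊛?
⊞∘⊛∘⊛≋??

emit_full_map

∘∙⊛∘≋∘
∘∘∘∘≋≋
∘≋∘∘≋≋
∘≋∘⊚⊛∘
∘∙∘∘⊛∙
∘∘∘∘∘⊛
∘⊛∘⊛≋?
⊛∘⊞∙⊞?
∘∘∘⊛∘?

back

⊞∘∙⊛∘≋∘?
⊞∘∘∘∘≋≋?
⊞∘≋∘∘≋≋?
⊞∘≋∘⊛⊛∘?
⊞∘∙∘⊚⊛∙?
⊞∘∘∘∘∘⊛?
⊞∘⊛∘⊛≋⊞?
⊞⊛∘⊞∙⊞??

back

⊞∘∘∘∘≋≋?
⊞∘≋∘∘≋≋?
⊞∘≋∘⊛⊛∘?
⊞∘∙∘∘⊛∙?
⊞∘∘∘⊚∘⊛?
⊞∘⊛∘⊛≋⊞?
⊞⊛∘⊞∙⊞∘?
⊞∘∘∘⊛∘??

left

⊞⊞∘∘∘∘≋≋
⊞⊞∘≋∘∘≋≋
⊞⊞∘≋∘⊛⊛∘
⊞⊞∘∙∘∘⊛∙
⊞⊞∘∘⊚∘∘⊛
⊞⊞∘⊛∘⊛≋⊞
⊞⊞⊛∘⊞∙⊞∘
⊞⊞∘∘∘⊛∘?

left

⊞⊞⊞∘∘∘∘≋
⊞⊞⊞∘≋∘∘≋
⊞⊞⊞∘≋∘⊛⊛
⊞⊞⊞∘∙∘∘⊛
⊞⊞⊞∘⊚∘∘∘
⊞⊞⊞∘⊛∘⊛≋
⊞⊞⊞⊛∘⊞∙⊞
⊞⊞⊞∘∘∘⊛∘

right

⊞⊞∘∘∘∘≋≋
⊞⊞∘≋∘∘≋≋
⊞⊞∘≋∘⊛⊛∘
⊞⊞∘∙∘∘⊛∙
⊞⊞∘∘⊚∘∘⊛
⊞⊞∘⊛∘⊛≋⊞
⊞⊞⊛∘⊞∙⊞∘
⊞⊞∘∘∘⊛∘?

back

⊞⊞∘≋∘∘≋≋
⊞⊞∘≋∘⊛⊛∘
⊞⊞∘∙∘∘⊛∙
⊞⊞∘∘∘∘∘⊛
⊞⊞∘⊛⊚⊛≋⊞
⊞⊞⊛∘⊞∙⊞∘
⊞⊞∘∘∘⊛∘?
⊞⊞??????


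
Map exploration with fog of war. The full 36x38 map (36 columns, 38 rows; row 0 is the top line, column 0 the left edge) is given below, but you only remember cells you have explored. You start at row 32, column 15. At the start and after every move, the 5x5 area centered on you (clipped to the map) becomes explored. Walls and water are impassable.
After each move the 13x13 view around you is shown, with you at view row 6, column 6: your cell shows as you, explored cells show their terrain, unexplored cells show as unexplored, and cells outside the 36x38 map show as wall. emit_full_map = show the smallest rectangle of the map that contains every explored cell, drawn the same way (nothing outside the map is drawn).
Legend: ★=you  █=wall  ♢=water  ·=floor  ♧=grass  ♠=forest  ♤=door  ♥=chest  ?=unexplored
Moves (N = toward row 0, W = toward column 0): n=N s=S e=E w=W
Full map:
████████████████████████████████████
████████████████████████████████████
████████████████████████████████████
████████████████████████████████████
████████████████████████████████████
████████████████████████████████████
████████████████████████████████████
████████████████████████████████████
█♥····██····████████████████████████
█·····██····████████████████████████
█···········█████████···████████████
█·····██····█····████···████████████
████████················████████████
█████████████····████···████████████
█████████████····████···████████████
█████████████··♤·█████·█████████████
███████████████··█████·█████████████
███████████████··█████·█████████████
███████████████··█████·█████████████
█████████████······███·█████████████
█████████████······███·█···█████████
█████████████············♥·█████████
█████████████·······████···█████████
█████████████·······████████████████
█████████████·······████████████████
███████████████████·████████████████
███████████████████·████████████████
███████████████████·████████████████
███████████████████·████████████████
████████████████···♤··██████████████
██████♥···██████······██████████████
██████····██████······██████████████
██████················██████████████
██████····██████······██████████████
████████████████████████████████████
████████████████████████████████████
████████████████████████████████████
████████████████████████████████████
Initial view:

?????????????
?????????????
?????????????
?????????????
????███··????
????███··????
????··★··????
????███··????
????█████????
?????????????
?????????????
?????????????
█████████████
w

?????????????
?????????????
?????????????
?????????????
????████··???
????████··???
????··★···???
????████··???
????██████???
?????????????
?????????????
?????????????
█████████████

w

?????????????
?????????????
?????????????
?????????????
????█████··??
????█████··??
????··★····??
????█████··??
????███████??
?????????????
?????????????
?????????????
█████████████

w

?????????????
?????????????
?????????????
?????????????
????██████··?
????██████··?
????··★·····?
????██████··?
????████████?
?????????????
?????????????
?????????????
█████████████

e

?????????????
?????????????
?????????????
?????????????
???██████··??
???██████··??
???···★····??
???██████··??
???████████??
?????????????
?????????????
?????????????
█████████████

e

?????????????
?????????????
?????????????
?????????????
??██████··???
??██████··???
??····★···???
??██████··???
??████████???
?????????????
?????????????
?????????????
█████████████

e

?????????????
?????????????
?????????????
?????????????
?██████··????
?██████··????
?·····★··????
?██████··????
?████████????
?????????????
?????????????
?????????????
█████████████

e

?????????????
?????????????
?????????????
?????????????
██████···????
██████···????
······★··????
██████···????
█████████????
?????????????
?????????????
?????????????
█████████████

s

?????????????
?????????????
?????????????
██████···????
██████···????
·········????
██████★··????
█████████????
????█████????
?????????????
?????????????
█████████████
█████████████

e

?????????????
?????????????
?????????????
█████···?????
█████····????
·········????
█████·★··????
█████████????
???██████????
?????????????
?????????????
█████████████
█████████████

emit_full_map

██████···?
██████····
··········
██████·★··
██████████
????██████

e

?????????????
?????????????
?????????????
████···??????
████·····????
·········????
████··★··????
█████████????
??███████????
?????????????
?????????????
█████████████
█████████████

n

?????????????
?????????????
?????????????
?????????????
████·····????
████·····????
······★··????
████·····????
█████████????
??███████????
?????????????
?????????????
█████████████

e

?????????????
?????????????
?????????????
?????????????
███······????
███······????
······★··????
███······????
█████████????
?███████?????
?????????????
?????????????
█████████████

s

?????????????
?????????????
?????????????
███······????
███······????
·········????
███···★··????
█████████????
?████████????
?????????????
?????????????
█████████████
█████████████

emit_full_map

██████······
██████······
············
██████···★··
████████████
????████████

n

?????????????
?????????????
?????????????
?????????????
███······????
███······????
······★··????
███······????
█████████????
?████████????
?????????????
?????????????
█████████████

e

?????????????
?????????????
?????????????
?????????????
██······█????
██······█????
······★·█????
██······█????
█████████????
████████?????
?????????????
?????????????
█████████████

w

?????????????
?????????????
?????????????
?????????????
███······█???
███······█???
······★··█???
███······█???
██████████???
?████████????
?????????????
?????????????
█████████████

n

?????????????
?????????????
?????????????
?????????????
????··♤··????
███······█???
███···★··█???
·········█???
███······█???
██████████???
?████████????
?????????????
?????????????

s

?????????????
?????????????
?????????????
????··♤··????
███······█???
███······█???
······★··█???
███······█???
██████████???
?████████????
?????????????
?????????????
█████████████

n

?????????????
?????????????
?????????????
?????????????
????··♤··????
███······█???
███···★··█???
·········█???
███······█???
██████████???
?████████????
?????????????
?????????????

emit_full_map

???????··♤··?
██████······█
██████···★··█
············█
██████······█
█████████████
????████████?
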